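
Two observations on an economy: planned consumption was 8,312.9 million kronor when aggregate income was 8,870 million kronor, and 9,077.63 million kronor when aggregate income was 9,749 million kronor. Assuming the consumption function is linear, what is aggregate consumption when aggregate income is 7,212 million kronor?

C = 6870.44

MPC = (9077.63 − 8312.9)/(9749 − 8870) = 764.73/879 = 0.87
a = 8312.9 − 0.87(8870) = 8312.9 − 7716.9 = 596
C = 596 + 0.87(7212) = 596 + 6274.44 = 6870.44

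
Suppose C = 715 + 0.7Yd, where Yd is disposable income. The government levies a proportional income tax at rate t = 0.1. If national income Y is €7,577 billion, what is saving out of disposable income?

Yd = (1 − 0.1)(7577) = 0.9(7577) = 6819.3
C = 715 + 0.7(6819.3) = 715 + 4773.51 = 5488.51
S = Yd − C = 6819.3 − 5488.51 = 1330.79

S = 1330.79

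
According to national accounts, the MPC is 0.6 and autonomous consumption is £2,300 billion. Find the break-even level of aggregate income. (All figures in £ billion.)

At break-even, C = Y: 2300 + 0.6Y = Y
0.4Y = 2300, so Y = 2300/0.4 = 5750

Y = 5750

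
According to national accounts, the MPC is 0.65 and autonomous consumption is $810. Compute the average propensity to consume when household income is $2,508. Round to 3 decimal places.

APC = 0.973

C = 810 + 0.65(2508) = 2440.2
APC = C/Y = 2440.2/2508 = 0.973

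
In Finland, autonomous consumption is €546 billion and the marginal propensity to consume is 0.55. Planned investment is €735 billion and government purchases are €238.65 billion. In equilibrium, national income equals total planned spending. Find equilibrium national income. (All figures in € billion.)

Y = C + I + G = 546 + 0.55Y + 735 + 238.65
Y − 0.55Y = 1519.65
0.45Y = 1519.65, so Y = 1519.65/0.45 = 3377

Y = 3377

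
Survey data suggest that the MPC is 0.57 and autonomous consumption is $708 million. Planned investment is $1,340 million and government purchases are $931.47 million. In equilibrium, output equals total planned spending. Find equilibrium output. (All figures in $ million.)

Y = C + I + G = 708 + 0.57Y + 1340 + 931.47
Y − 0.57Y = 2979.47
0.43Y = 2979.47, so Y = 2979.47/0.43 = 6929

Y = 6929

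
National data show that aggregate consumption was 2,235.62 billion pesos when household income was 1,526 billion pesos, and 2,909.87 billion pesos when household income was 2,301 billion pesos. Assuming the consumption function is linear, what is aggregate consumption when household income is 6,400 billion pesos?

MPC = (2909.87 − 2235.62)/(2301 − 1526) = 674.25/775 = 0.87
a = 2235.62 − 0.87(1526) = 2235.62 − 1327.62 = 908
C = 908 + 0.87(6400) = 908 + 5568 = 6476

C = 6476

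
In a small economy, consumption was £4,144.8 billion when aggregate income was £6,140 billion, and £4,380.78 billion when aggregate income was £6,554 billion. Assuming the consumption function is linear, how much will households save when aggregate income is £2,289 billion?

MPC = (4380.78 − 4144.8)/(6554 − 6140) = 235.98/414 = 0.57
a = 4144.8 − 0.57(6140) = 4144.8 − 3499.8 = 645
C = 645 + 0.57(2289) = 1949.73
S = 2289 − 1949.73 = 339.27

S = 339.27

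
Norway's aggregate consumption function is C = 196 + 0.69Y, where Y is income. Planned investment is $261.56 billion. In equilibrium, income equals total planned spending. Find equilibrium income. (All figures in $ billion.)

Y = C + I = 196 + 0.69Y + 261.56
Y − 0.69Y = 457.56
0.31Y = 457.56, so Y = 457.56/0.31 = 1476

Y = 1476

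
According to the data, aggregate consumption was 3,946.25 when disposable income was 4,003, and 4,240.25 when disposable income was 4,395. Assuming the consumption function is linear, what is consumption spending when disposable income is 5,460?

C = 5039

MPC = (4240.25 − 3946.25)/(4395 − 4003) = 294/392 = 0.75
a = 3946.25 − 0.75(4003) = 3946.25 − 3002.25 = 944
C = 944 + 0.75(5460) = 944 + 4095 = 5039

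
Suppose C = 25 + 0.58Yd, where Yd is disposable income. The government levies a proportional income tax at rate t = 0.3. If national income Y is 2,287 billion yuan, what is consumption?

Yd = (1 − 0.3)(2287) = 0.7(2287) = 1600.9
C = 25 + 0.58(1600.9) = 25 + 928.522 = 953.522

C = 953.522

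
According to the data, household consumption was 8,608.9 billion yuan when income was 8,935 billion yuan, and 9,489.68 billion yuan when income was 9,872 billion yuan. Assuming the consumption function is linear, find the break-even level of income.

MPC = (9489.68 − 8608.9)/(9872 − 8935) = 880.78/937 = 0.94
a = 8608.9 − 0.94(8935) = 8608.9 − 8398.9 = 210
Break-even: Y = a/(1−MPC) = 210/0.06 = 3500

Y = 3500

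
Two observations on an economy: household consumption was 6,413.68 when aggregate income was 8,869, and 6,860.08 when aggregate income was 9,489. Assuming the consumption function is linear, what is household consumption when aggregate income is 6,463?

MPC = (6860.08 − 6413.68)/(9489 − 8869) = 446.4/620 = 0.72
a = 6413.68 − 0.72(8869) = 6413.68 − 6385.68 = 28
C = 28 + 0.72(6463) = 28 + 4653.36 = 4681.36

C = 4681.36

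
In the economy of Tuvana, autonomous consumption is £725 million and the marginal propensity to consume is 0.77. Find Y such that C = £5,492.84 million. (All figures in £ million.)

Y = 6192

725 + 0.77Y = 5492.84
0.77Y = 4767.84, so Y = 4767.84/0.77 = 6192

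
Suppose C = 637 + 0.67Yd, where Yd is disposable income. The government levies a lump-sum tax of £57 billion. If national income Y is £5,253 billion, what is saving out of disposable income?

S = 1077.68

Yd = Y − T = 5253 − 57 = 5196
C = 637 + 0.67(5196) = 637 + 3481.32 = 4118.32
S = Yd − C = 5196 − 4118.32 = 1077.68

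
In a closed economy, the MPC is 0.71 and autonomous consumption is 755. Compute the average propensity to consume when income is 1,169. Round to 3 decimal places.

C = 755 + 0.71(1169) = 1584.99
APC = C/Y = 1584.99/1169 = 1.356

APC = 1.356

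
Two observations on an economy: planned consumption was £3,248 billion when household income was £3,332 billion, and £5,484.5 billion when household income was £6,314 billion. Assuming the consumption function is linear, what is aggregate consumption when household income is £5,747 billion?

MPC = (5484.5 − 3248)/(6314 − 3332) = 2236.5/2982 = 0.75
a = 3248 − 0.75(3332) = 3248 − 2499 = 749
C = 749 + 0.75(5747) = 749 + 4310.25 = 5059.25

C = 5059.25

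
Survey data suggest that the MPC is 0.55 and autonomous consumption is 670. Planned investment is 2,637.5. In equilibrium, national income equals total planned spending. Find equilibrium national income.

Y = C + I = 670 + 0.55Y + 2637.5
Y − 0.55Y = 3307.5
0.45Y = 3307.5, so Y = 3307.5/0.45 = 7350

Y = 7350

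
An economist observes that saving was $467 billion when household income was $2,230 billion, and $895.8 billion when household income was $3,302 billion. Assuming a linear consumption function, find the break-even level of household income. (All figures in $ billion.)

Y = 1062.5

MPS = ΔS/ΔY = (895.8 − 467)/(3302 − 2230) = 428.8/1072 = 0.4
MPC = 1 − MPS = 0.6
From S(2230) = 467: −a + 0.4(2230) = 467, so a = 892 − 467 = 425
Break-even (S = 0): Y = a/MPS = 425/0.4 = 1062.5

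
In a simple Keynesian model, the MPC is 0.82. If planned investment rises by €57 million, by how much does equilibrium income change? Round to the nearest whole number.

The multiplier is 1/(1 − MPC) = 1/0.18.
ΔY = 57/0.18 = 316.67 ≈ 317

ΔY ≈ 317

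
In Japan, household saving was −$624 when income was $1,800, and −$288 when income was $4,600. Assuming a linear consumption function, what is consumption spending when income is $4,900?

MPS = ΔS/ΔY = (-288 − (-624))/(4600 − 1800) = 336/2800 = 0.12
MPC = 1 − MPS = 0.88
Autonomous saving = -624 − 0.12(1800) = -840, so a = 840
C = 840 + 0.88(4900) = 840 + 4312 = 5152

C = 5152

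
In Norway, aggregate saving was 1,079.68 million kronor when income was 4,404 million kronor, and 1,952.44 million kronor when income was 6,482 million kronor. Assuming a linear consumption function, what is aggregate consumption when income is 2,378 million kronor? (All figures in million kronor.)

C = 2149.24

MPS = ΔS/ΔY = (1952.44 − 1079.68)/(6482 − 4404) = 872.76/2078 = 0.42
MPC = 1 − MPS = 0.58
Autonomous saving = 1079.68 − 0.42(4404) = -770, so a = 770
C = 770 + 0.58(2378) = 770 + 1379.24 = 2149.24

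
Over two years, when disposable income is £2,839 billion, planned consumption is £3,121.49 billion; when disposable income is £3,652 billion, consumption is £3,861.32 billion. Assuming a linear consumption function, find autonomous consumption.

a = 538

MPC = ΔC/ΔY = (3861.32 − 3121.49)/(3652 − 2839) = 739.83/813 = 0.91
a = C − MPC·Y = 3121.49 − 0.91(2839) = 3121.49 − 2583.49 = 538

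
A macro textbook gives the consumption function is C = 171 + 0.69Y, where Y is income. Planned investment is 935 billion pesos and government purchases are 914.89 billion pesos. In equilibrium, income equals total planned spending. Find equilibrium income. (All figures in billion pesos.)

Y = C + I + G = 171 + 0.69Y + 935 + 914.89
Y − 0.69Y = 2020.89
0.31Y = 2020.89, so Y = 2020.89/0.31 = 6519

Y = 6519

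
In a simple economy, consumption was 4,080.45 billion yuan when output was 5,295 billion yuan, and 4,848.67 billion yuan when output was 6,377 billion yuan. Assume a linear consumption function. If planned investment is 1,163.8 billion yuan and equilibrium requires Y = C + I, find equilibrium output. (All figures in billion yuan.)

Y = 5120

MPC = (4848.67 − 4080.45)/(6377 − 5295) = 768.22/1082 = 0.71
a = 4080.45 − 0.71(5295) = 321
Equilibrium: Y = 321 + 0.71Y + 1163.8
0.29Y = 1484.8, so Y = 1484.8/0.29 = 5120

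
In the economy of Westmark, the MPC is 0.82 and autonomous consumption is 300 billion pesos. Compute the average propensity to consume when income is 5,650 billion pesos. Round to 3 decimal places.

C = 300 + 0.82(5650) = 4933
APC = C/Y = 4933/5650 = 0.873

APC = 0.873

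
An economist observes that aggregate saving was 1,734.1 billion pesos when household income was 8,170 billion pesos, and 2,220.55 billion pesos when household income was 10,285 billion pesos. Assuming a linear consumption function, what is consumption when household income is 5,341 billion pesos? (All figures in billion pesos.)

C = 4257.57

MPS = ΔS/ΔY = (2220.55 − 1734.1)/(10285 − 8170) = 486.45/2115 = 0.23
MPC = 1 − MPS = 0.77
Autonomous saving = 1734.1 − 0.23(8170) = -145, so a = 145
C = 145 + 0.77(5341) = 145 + 4112.57 = 4257.57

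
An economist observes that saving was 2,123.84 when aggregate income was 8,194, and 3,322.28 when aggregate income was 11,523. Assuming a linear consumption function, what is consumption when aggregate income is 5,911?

MPS = ΔS/ΔY = (3322.28 − 2123.84)/(11523 − 8194) = 1198.44/3329 = 0.36
MPC = 1 − MPS = 0.64
Autonomous saving = 2123.84 − 0.36(8194) = -826, so a = 826
C = 826 + 0.64(5911) = 826 + 3783.04 = 4609.04

C = 4609.04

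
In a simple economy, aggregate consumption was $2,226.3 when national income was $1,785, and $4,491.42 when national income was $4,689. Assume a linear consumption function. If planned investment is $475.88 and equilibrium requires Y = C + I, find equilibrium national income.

MPC = (4491.42 − 2226.3)/(4689 − 1785) = 2265.12/2904 = 0.78
a = 2226.3 − 0.78(1785) = 834
Equilibrium: Y = 834 + 0.78Y + 475.88
0.22Y = 1309.88, so Y = 1309.88/0.22 = 5954

Y = 5954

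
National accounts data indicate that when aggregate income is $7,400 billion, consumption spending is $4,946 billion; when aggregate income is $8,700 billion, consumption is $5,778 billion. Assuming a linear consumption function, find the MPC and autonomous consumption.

MPC = ΔC/ΔY = (5778 − 4946)/(8700 − 7400) = 832/1300 = 0.64
a = C − MPC·Y = 4946 − 0.64(7400) = 4946 − 4736 = 210

MPC = 0.64; a = 210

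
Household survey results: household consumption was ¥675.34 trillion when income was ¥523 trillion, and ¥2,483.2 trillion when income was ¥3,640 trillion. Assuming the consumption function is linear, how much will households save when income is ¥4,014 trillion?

MPC = (2483.2 − 675.34)/(3640 − 523) = 1807.86/3117 = 0.58
a = 675.34 − 0.58(523) = 675.34 − 303.34 = 372
C = 372 + 0.58(4014) = 2700.12
S = 4014 − 2700.12 = 1313.88

S = 1313.88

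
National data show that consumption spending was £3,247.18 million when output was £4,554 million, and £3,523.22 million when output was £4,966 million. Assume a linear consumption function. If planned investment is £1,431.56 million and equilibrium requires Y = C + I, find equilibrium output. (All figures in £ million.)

MPC = (3523.22 − 3247.18)/(4966 − 4554) = 276.04/412 = 0.67
a = 3247.18 − 0.67(4554) = 196
Equilibrium: Y = 196 + 0.67Y + 1431.56
0.33Y = 1627.56, so Y = 1627.56/0.33 = 4932

Y = 4932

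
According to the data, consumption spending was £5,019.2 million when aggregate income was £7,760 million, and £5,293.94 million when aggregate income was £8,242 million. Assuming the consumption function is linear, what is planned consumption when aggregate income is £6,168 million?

MPC = (5293.94 − 5019.2)/(8242 − 7760) = 274.74/482 = 0.57
a = 5019.2 − 0.57(7760) = 5019.2 − 4423.2 = 596
C = 596 + 0.57(6168) = 596 + 3515.76 = 4111.76

C = 4111.76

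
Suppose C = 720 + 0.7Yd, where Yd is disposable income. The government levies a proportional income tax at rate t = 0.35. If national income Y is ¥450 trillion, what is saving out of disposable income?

Yd = (1 − 0.35)(450) = 0.65(450) = 292.5
C = 720 + 0.7(292.5) = 720 + 204.75 = 924.75
S = Yd − C = 292.5 − 924.75 = -632.25

S = -632.25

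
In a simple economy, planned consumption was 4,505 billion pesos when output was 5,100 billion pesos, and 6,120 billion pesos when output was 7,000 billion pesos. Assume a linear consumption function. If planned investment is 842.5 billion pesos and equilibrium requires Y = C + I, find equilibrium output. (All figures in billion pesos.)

Y = 6750

MPC = (6120 − 4505)/(7000 − 5100) = 1615/1900 = 0.85
a = 4505 − 0.85(5100) = 170
Equilibrium: Y = 170 + 0.85Y + 842.5
0.15Y = 1012.5, so Y = 1012.5/0.15 = 6750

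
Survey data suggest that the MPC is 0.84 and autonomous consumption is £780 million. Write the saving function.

S = -780 + 0.16Y

S = Y − C = Y − (780 + 0.84Y) = -780 + (1 − 0.84)Y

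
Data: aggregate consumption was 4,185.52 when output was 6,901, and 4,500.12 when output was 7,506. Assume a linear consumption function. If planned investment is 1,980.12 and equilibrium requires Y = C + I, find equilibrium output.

MPC = (4500.12 − 4185.52)/(7506 − 6901) = 314.6/605 = 0.52
a = 4185.52 − 0.52(6901) = 597
Equilibrium: Y = 597 + 0.52Y + 1980.12
0.48Y = 2577.12, so Y = 2577.12/0.48 = 5369

Y = 5369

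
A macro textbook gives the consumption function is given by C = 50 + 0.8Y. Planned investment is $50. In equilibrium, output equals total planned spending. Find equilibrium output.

Y = C + I = 50 + 0.8Y + 50
Y − 0.8Y = 100
0.2Y = 100, so Y = 100/0.2 = 500

Y = 500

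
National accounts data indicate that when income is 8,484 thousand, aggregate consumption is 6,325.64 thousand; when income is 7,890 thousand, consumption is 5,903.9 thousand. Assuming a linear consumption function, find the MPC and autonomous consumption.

MPC = 0.71; a = 302

MPC = ΔC/ΔY = (6325.64 − 5903.9)/(8484 − 7890) = 421.74/594 = 0.71
a = C − MPC·Y = 5903.9 − 0.71(7890) = 5903.9 − 5601.9 = 302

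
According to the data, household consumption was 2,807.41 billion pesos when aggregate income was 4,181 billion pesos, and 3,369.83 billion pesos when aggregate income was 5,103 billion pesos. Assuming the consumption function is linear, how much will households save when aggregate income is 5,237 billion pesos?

S = 1785.43

MPC = (3369.83 − 2807.41)/(5103 − 4181) = 562.42/922 = 0.61
a = 2807.41 − 0.61(4181) = 2807.41 − 2550.41 = 257
C = 257 + 0.61(5237) = 3451.57
S = 5237 − 3451.57 = 1785.43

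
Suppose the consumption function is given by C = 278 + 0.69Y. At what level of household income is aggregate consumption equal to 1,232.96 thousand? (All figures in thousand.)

278 + 0.69Y = 1232.96
0.69Y = 954.96, so Y = 954.96/0.69 = 1384

Y = 1384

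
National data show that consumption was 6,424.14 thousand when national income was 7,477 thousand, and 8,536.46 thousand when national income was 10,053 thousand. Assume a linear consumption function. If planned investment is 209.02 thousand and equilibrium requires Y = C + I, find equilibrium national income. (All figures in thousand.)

Y = 2789

MPC = (8536.46 − 6424.14)/(10053 − 7477) = 2112.32/2576 = 0.82
a = 6424.14 − 0.82(7477) = 293
Equilibrium: Y = 293 + 0.82Y + 209.02
0.18Y = 502.02, so Y = 502.02/0.18 = 2789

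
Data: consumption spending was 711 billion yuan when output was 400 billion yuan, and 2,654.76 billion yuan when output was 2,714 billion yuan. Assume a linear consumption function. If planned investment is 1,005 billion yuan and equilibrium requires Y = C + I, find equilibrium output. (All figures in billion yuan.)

Y = 8625

MPC = (2654.76 − 711)/(2714 − 400) = 1943.76/2314 = 0.84
a = 711 − 0.84(400) = 375
Equilibrium: Y = 375 + 0.84Y + 1005
0.16Y = 1380, so Y = 1380/0.16 = 8625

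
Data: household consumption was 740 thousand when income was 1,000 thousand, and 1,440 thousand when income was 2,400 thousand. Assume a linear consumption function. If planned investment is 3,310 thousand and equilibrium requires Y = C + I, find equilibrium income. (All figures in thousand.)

MPC = (1440 − 740)/(2400 − 1000) = 700/1400 = 0.5
a = 740 − 0.5(1000) = 240
Equilibrium: Y = 240 + 0.5Y + 3310
0.5Y = 3550, so Y = 3550/0.5 = 7100

Y = 7100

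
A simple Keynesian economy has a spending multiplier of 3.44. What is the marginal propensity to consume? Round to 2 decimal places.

k = 1/(1 − MPC), so 1 − MPC = 1/k = 1/3.44 = 0.2907
MPC = 1 − 0.2907 = 0.71

MPC = 0.71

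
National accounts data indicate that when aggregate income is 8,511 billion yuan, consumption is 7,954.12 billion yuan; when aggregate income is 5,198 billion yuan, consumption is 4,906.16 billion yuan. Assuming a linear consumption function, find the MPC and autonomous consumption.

MPC = ΔC/ΔY = (7954.12 − 4906.16)/(8511 − 5198) = 3047.96/3313 = 0.92
a = C − MPC·Y = 4906.16 − 0.92(5198) = 4906.16 − 4782.16 = 124

MPC = 0.92; a = 124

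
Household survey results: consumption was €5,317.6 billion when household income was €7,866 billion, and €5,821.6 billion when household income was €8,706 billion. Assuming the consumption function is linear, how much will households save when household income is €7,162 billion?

MPC = (5821.6 − 5317.6)/(8706 − 7866) = 504/840 = 0.6
a = 5317.6 − 0.6(7866) = 5317.6 − 4719.6 = 598
C = 598 + 0.6(7162) = 4895.2
S = 7162 − 4895.2 = 2266.8

S = 2266.8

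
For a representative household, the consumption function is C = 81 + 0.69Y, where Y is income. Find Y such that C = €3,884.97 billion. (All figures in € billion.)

81 + 0.69Y = 3884.97
0.69Y = 3803.97, so Y = 3803.97/0.69 = 5513

Y = 5513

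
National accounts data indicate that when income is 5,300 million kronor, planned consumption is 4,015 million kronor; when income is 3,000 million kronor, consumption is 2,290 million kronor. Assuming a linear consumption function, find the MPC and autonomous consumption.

MPC = ΔC/ΔY = (4015 − 2290)/(5300 − 3000) = 1725/2300 = 0.75
a = C − MPC·Y = 2290 − 0.75(3000) = 2290 − 2250 = 40

MPC = 0.75; a = 40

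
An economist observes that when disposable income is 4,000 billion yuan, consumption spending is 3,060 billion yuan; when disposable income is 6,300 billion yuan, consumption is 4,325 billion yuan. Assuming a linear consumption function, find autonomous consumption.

MPC = ΔC/ΔY = (4325 − 3060)/(6300 − 4000) = 1265/2300 = 0.55
a = C − MPC·Y = 3060 − 0.55(4000) = 3060 − 2200 = 860

a = 860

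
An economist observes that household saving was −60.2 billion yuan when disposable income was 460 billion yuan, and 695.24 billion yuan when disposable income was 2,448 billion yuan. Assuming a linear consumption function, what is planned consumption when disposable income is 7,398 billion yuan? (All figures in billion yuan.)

MPS = ΔS/ΔY = (695.24 − (-60.2))/(2448 − 460) = 755.44/1988 = 0.38
MPC = 1 − MPS = 0.62
Autonomous saving = -60.2 − 0.38(460) = -235, so a = 235
C = 235 + 0.62(7398) = 235 + 4586.76 = 4821.76

C = 4821.76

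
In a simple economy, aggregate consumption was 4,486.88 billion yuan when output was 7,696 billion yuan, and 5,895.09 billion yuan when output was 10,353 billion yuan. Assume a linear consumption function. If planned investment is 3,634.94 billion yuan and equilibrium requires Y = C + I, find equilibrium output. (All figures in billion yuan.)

Y = 8602

MPC = (5895.09 − 4486.88)/(10353 − 7696) = 1408.21/2657 = 0.53
a = 4486.88 − 0.53(7696) = 408
Equilibrium: Y = 408 + 0.53Y + 3634.94
0.47Y = 4042.94, so Y = 4042.94/0.47 = 8602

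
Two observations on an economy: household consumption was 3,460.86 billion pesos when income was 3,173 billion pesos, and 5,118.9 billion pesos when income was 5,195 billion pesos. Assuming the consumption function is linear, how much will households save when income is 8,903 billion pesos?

MPC = (5118.9 − 3460.86)/(5195 − 3173) = 1658.04/2022 = 0.82
a = 3460.86 − 0.82(3173) = 3460.86 − 2601.86 = 859
C = 859 + 0.82(8903) = 8159.46
S = 8903 − 8159.46 = 743.54

S = 743.54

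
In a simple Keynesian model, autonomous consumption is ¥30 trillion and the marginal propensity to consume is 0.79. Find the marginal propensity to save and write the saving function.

MPS = 1 − MPC = 1 − 0.79 = 0.21
S = Y − C = -30 + 0.21Y

MPS = 0.21; S = -30 + 0.21Y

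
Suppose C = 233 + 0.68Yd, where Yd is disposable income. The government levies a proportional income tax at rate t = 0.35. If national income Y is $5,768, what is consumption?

Yd = (1 − 0.35)(5768) = 0.65(5768) = 3749.2
C = 233 + 0.68(3749.2) = 233 + 2549.456 = 2782.456

C = 2782.456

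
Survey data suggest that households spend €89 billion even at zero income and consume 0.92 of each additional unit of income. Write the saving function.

S = -89 + 0.08Y

S = Y − C = Y − (89 + 0.92Y) = -89 + (1 − 0.92)Y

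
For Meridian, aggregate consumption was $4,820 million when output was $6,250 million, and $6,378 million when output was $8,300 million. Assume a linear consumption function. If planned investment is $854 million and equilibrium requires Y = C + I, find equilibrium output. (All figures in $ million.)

MPC = (6378 − 4820)/(8300 − 6250) = 1558/2050 = 0.76
a = 4820 − 0.76(6250) = 70
Equilibrium: Y = 70 + 0.76Y + 854
0.24Y = 924, so Y = 924/0.24 = 3850

Y = 3850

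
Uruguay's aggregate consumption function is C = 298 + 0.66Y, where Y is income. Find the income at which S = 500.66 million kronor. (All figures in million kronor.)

Y = 2349

S = Y − C = -298 + 0.34Y
-298 + 0.34Y = 500.66, so 0.34Y = 798.66 and Y = 2349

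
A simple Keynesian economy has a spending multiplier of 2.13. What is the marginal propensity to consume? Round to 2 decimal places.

k = 1/(1 − MPC), so 1 − MPC = 1/k = 1/2.13 = 0.4695
MPC = 1 − 0.4695 = 0.53

MPC = 0.53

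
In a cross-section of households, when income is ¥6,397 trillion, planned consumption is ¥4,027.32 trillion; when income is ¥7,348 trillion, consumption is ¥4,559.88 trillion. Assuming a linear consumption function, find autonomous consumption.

a = 445

MPC = ΔC/ΔY = (4559.88 − 4027.32)/(7348 − 6397) = 532.56/951 = 0.56
a = C − MPC·Y = 4027.32 − 0.56(6397) = 4027.32 − 3582.32 = 445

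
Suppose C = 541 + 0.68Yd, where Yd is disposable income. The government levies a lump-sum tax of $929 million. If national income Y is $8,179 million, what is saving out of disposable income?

Yd = Y − T = 8179 − 929 = 7250
C = 541 + 0.68(7250) = 541 + 4930 = 5471
S = Yd − C = 7250 − 5471 = 1779

S = 1779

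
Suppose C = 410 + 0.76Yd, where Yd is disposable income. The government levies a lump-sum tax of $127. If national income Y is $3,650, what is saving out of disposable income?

Yd = Y − T = 3650 − 127 = 3523
C = 410 + 0.76(3523) = 410 + 2677.48 = 3087.48
S = Yd − C = 3523 − 3087.48 = 435.52

S = 435.52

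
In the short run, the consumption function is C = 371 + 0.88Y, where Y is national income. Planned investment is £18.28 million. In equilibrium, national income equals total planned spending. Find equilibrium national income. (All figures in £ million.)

Y = 3244

Y = C + I = 371 + 0.88Y + 18.28
Y − 0.88Y = 389.28
0.12Y = 389.28, so Y = 389.28/0.12 = 3244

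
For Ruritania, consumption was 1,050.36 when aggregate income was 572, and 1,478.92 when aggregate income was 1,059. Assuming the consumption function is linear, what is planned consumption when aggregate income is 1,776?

C = 2109.88

MPC = (1478.92 − 1050.36)/(1059 − 572) = 428.56/487 = 0.88
a = 1050.36 − 0.88(572) = 1050.36 − 503.36 = 547
C = 547 + 0.88(1776) = 547 + 1562.88 = 2109.88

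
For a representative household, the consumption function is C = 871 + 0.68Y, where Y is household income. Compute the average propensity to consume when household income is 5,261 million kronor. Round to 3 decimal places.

C = 871 + 0.68(5261) = 4448.48
APC = C/Y = 4448.48/5261 = 0.846

APC = 0.846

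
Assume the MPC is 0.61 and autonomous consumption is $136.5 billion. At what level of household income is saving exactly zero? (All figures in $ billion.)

Y = 350

At break-even, C = Y: 136.5 + 0.61Y = Y
0.39Y = 136.5, so Y = 136.5/0.39 = 350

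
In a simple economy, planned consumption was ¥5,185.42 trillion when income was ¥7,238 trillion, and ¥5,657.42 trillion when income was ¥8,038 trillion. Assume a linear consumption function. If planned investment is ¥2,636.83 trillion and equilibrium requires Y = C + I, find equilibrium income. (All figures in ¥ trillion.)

Y = 8663

MPC = (5657.42 − 5185.42)/(8038 − 7238) = 472/800 = 0.59
a = 5185.42 − 0.59(7238) = 915
Equilibrium: Y = 915 + 0.59Y + 2636.83
0.41Y = 3551.83, so Y = 3551.83/0.41 = 8663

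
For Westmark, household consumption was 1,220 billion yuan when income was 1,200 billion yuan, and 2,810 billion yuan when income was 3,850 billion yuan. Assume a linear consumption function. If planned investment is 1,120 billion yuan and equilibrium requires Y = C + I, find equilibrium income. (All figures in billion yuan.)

Y = 4050

MPC = (2810 − 1220)/(3850 − 1200) = 1590/2650 = 0.6
a = 1220 − 0.6(1200) = 500
Equilibrium: Y = 500 + 0.6Y + 1120
0.4Y = 1620, so Y = 1620/0.4 = 4050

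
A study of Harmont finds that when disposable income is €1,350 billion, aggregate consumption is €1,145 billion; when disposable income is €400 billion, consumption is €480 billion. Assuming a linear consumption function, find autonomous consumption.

MPC = ΔC/ΔY = (1145 − 480)/(1350 − 400) = 665/950 = 0.7
a = C − MPC·Y = 480 − 0.7(400) = 480 − 280 = 200

a = 200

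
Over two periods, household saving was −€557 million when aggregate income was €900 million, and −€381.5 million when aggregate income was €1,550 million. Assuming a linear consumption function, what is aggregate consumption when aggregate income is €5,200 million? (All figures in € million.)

C = 4596

MPS = ΔS/ΔY = (-381.5 − (-557))/(1550 − 900) = 175.5/650 = 0.27
MPC = 1 − MPS = 0.73
Autonomous saving = -557 − 0.27(900) = -800, so a = 800
C = 800 + 0.73(5200) = 800 + 3796 = 4596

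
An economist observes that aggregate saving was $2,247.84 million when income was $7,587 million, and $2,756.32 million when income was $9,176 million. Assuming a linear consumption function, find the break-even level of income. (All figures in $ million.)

Y = 562.5

MPS = ΔS/ΔY = (2756.32 − 2247.84)/(9176 − 7587) = 508.48/1589 = 0.32
MPC = 1 − MPS = 0.68
From S(7587) = 2247.84: −a + 0.32(7587) = 2247.84, so a = 2427.84 − 2247.84 = 180
Break-even (S = 0): Y = a/MPS = 180/0.32 = 562.5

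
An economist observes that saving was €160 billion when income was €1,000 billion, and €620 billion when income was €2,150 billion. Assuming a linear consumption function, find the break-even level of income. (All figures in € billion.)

Y = 600

MPS = ΔS/ΔY = (620 − 160)/(2150 − 1000) = 460/1150 = 0.4
MPC = 1 − MPS = 0.6
From S(1000) = 160: −a + 0.4(1000) = 160, so a = 400 − 160 = 240
Break-even (S = 0): Y = a/MPS = 240/0.4 = 600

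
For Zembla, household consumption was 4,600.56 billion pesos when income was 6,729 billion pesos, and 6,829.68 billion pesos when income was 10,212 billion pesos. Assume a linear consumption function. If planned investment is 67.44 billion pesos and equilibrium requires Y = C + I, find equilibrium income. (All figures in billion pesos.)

MPC = (6829.68 − 4600.56)/(10212 − 6729) = 2229.12/3483 = 0.64
a = 4600.56 − 0.64(6729) = 294
Equilibrium: Y = 294 + 0.64Y + 67.44
0.36Y = 361.44, so Y = 361.44/0.36 = 1004

Y = 1004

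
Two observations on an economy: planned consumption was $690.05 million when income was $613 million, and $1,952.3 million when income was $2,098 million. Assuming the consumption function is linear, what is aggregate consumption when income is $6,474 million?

MPC = (1952.3 − 690.05)/(2098 − 613) = 1262.25/1485 = 0.85
a = 690.05 − 0.85(613) = 690.05 − 521.05 = 169
C = 169 + 0.85(6474) = 169 + 5502.9 = 5671.9

C = 5671.9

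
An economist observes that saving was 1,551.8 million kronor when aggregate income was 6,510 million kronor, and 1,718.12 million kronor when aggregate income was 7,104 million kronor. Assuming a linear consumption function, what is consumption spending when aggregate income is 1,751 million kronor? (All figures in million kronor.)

MPS = ΔS/ΔY = (1718.12 − 1551.8)/(7104 − 6510) = 166.32/594 = 0.28
MPC = 1 − MPS = 0.72
Autonomous saving = 1551.8 − 0.28(6510) = -271, so a = 271
C = 271 + 0.72(1751) = 271 + 1260.72 = 1531.72

C = 1531.72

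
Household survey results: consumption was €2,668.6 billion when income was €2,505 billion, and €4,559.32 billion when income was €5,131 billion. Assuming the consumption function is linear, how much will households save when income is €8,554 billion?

S = 1530.12

MPC = (4559.32 − 2668.6)/(5131 − 2505) = 1890.72/2626 = 0.72
a = 2668.6 − 0.72(2505) = 2668.6 − 1803.6 = 865
C = 865 + 0.72(8554) = 7023.88
S = 8554 − 7023.88 = 1530.12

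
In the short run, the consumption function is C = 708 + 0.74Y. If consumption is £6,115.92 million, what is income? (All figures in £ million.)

Y = 7308

708 + 0.74Y = 6115.92
0.74Y = 5407.92, so Y = 5407.92/0.74 = 7308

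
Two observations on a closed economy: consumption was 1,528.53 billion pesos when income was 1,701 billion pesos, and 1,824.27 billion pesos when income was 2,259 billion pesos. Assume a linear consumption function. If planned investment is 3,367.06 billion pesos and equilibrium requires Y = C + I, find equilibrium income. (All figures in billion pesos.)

MPC = (1824.27 − 1528.53)/(2259 − 1701) = 295.74/558 = 0.53
a = 1528.53 − 0.53(1701) = 627
Equilibrium: Y = 627 + 0.53Y + 3367.06
0.47Y = 3994.06, so Y = 3994.06/0.47 = 8498

Y = 8498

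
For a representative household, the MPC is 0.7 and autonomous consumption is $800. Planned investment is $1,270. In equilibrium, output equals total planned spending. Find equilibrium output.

Y = 6900

Y = C + I = 800 + 0.7Y + 1270
Y − 0.7Y = 2070
0.3Y = 2070, so Y = 2070/0.3 = 6900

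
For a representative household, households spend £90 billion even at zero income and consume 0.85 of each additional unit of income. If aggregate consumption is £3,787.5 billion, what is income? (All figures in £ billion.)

Y = 4350

90 + 0.85Y = 3787.5
0.85Y = 3697.5, so Y = 3697.5/0.85 = 4350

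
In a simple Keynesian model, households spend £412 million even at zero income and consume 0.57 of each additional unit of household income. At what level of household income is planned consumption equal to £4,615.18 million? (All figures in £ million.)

Y = 7374

412 + 0.57Y = 4615.18
0.57Y = 4203.18, so Y = 4203.18/0.57 = 7374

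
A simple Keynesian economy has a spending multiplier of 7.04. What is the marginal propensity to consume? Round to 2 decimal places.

MPC = 0.86

k = 1/(1 − MPC), so 1 − MPC = 1/k = 1/7.04 = 0.1420
MPC = 1 − 0.1420 = 0.86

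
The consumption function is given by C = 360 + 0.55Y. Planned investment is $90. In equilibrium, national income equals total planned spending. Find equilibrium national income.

Y = 1000

Y = C + I = 360 + 0.55Y + 90
Y − 0.55Y = 450
0.45Y = 450, so Y = 450/0.45 = 1000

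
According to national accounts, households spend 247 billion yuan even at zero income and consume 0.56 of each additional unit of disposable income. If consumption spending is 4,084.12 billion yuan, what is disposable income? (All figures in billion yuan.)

247 + 0.56Y = 4084.12
0.56Y = 3837.12, so Y = 3837.12/0.56 = 6852

Y = 6852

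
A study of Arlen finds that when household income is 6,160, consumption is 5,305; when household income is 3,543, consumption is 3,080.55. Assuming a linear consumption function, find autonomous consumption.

MPC = ΔC/ΔY = (5305 − 3080.55)/(6160 − 3543) = 2224.45/2617 = 0.85
a = C − MPC·Y = 3080.55 − 0.85(3543) = 3080.55 − 3011.55 = 69

a = 69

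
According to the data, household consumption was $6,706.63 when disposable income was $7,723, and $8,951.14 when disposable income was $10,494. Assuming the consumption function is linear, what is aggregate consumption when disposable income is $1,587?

MPC = (8951.14 − 6706.63)/(10494 − 7723) = 2244.51/2771 = 0.81
a = 6706.63 − 0.81(7723) = 6706.63 − 6255.63 = 451
C = 451 + 0.81(1587) = 451 + 1285.47 = 1736.47

C = 1736.47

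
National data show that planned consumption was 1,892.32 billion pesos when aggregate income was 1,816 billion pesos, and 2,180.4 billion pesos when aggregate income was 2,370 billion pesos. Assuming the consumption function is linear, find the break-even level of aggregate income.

Y = 1975

MPC = (2180.4 − 1892.32)/(2370 − 1816) = 288.08/554 = 0.52
a = 1892.32 − 0.52(1816) = 1892.32 − 944.32 = 948
Break-even: Y = a/(1−MPC) = 948/0.48 = 1975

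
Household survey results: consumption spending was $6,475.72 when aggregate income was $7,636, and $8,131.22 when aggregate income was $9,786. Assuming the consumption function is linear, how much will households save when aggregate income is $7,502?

S = 1129.46

MPC = (8131.22 − 6475.72)/(9786 − 7636) = 1655.5/2150 = 0.77
a = 6475.72 − 0.77(7636) = 6475.72 − 5879.72 = 596
C = 596 + 0.77(7502) = 6372.54
S = 7502 − 6372.54 = 1129.46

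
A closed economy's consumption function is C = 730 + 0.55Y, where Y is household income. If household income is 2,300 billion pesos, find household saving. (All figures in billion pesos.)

C = 730 + 0.55(2300) = 730 + 1265 = 1995
S = Y − C = 2300 − 1995 = 305

S = 305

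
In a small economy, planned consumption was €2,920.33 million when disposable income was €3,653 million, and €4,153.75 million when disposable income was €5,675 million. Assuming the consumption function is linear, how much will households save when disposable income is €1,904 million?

MPC = (4153.75 − 2920.33)/(5675 − 3653) = 1233.42/2022 = 0.61
a = 2920.33 − 0.61(3653) = 2920.33 − 2228.33 = 692
C = 692 + 0.61(1904) = 1853.44
S = 1904 − 1853.44 = 50.56

S = 50.56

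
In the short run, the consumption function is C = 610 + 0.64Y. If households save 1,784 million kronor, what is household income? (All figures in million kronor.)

Y = 6650

S = Y − C = -610 + 0.36Y
-610 + 0.36Y = 1784, so 0.36Y = 2394 and Y = 6650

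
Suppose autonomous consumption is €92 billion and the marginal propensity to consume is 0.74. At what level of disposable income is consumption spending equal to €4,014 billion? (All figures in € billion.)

92 + 0.74Y = 4014
0.74Y = 3922, so Y = 3922/0.74 = 5300

Y = 5300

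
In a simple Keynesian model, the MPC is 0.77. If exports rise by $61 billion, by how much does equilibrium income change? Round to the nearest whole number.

The multiplier is 1/(1 − MPC) = 1/0.23.
ΔY = 61/0.23 = 265.22 ≈ 265

ΔY ≈ 265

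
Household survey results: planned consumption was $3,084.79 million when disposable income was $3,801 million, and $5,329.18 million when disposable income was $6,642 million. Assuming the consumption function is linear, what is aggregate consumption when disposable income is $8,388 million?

C = 6708.52

MPC = (5329.18 − 3084.79)/(6642 − 3801) = 2244.39/2841 = 0.79
a = 3084.79 − 0.79(3801) = 3084.79 − 3002.79 = 82
C = 82 + 0.79(8388) = 82 + 6626.52 = 6708.52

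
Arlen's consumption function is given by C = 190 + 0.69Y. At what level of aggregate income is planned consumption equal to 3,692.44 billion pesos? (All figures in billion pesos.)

190 + 0.69Y = 3692.44
0.69Y = 3502.44, so Y = 3502.44/0.69 = 5076

Y = 5076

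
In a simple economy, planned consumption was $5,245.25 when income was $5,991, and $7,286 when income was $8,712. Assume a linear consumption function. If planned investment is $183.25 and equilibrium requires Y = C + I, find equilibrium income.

MPC = (7286 − 5245.25)/(8712 − 5991) = 2040.75/2721 = 0.75
a = 5245.25 − 0.75(5991) = 752
Equilibrium: Y = 752 + 0.75Y + 183.25
0.25Y = 935.25, so Y = 935.25/0.25 = 3741

Y = 3741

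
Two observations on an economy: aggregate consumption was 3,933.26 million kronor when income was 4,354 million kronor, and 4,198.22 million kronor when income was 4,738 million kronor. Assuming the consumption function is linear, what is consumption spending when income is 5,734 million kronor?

C = 4885.46

MPC = (4198.22 − 3933.26)/(4738 − 4354) = 264.96/384 = 0.69
a = 3933.26 − 0.69(4354) = 3933.26 − 3004.26 = 929
C = 929 + 0.69(5734) = 929 + 3956.46 = 4885.46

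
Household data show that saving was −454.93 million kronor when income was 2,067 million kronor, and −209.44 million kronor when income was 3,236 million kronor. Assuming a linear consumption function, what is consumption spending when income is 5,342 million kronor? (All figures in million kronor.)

C = 5109.18

MPS = ΔS/ΔY = (-209.44 − (-454.93))/(3236 − 2067) = 245.49/1169 = 0.21
MPC = 1 − MPS = 0.79
Autonomous saving = -454.93 − 0.21(2067) = -889, so a = 889
C = 889 + 0.79(5342) = 889 + 4220.18 = 5109.18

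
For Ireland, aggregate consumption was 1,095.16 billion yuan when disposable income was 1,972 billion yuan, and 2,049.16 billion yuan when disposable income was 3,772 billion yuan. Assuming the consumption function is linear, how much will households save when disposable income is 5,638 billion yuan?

MPC = (2049.16 − 1095.16)/(3772 − 1972) = 954/1800 = 0.53
a = 1095.16 − 0.53(1972) = 1095.16 − 1045.16 = 50
C = 50 + 0.53(5638) = 3038.14
S = 5638 − 3038.14 = 2599.86

S = 2599.86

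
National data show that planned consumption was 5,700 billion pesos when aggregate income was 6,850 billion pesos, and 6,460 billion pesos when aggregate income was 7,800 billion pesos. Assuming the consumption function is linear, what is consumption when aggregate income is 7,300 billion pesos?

C = 6060

MPC = (6460 − 5700)/(7800 − 6850) = 760/950 = 0.8
a = 5700 − 0.8(6850) = 5700 − 5480 = 220
C = 220 + 0.8(7300) = 220 + 5840 = 6060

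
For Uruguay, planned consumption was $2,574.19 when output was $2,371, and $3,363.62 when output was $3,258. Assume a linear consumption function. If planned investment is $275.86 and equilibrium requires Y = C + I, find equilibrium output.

MPC = (3363.62 − 2574.19)/(3258 − 2371) = 789.43/887 = 0.89
a = 2574.19 − 0.89(2371) = 464
Equilibrium: Y = 464 + 0.89Y + 275.86
0.11Y = 739.86, so Y = 739.86/0.11 = 6726

Y = 6726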